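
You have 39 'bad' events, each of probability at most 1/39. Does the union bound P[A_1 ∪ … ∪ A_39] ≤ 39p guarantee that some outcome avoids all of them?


Union bound: P[∪_{i=1}^{39} A_i] ≤ Σ_i P[A_i] ≤ 39·p = 39·(1/39) = 1.
Numerically: 1 ≈ 1.0000000.
Is 1 < 1? NO.
Since the bound 1 is ≥ 1, the union bound is uninformative here; it does NOT by itself certify existence.

39·p = 1 ≈ 1.0000000; existence NOT certified by the union bound.


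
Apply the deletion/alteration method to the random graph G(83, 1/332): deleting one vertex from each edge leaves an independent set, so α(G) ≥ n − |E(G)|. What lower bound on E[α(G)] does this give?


E[|E(G)|] = C(83, 2)·p = 3403 · (1/332) = 41/4.
E[α(G)] ≥ n − E[|E(G)|] = 83 − 41/4 = 291/4.
Numerically: ≈ 72.7500.
(This is only a lower bound; the true E[α(G)] may be larger.)

E[α(G)] ≥ 291/4 ≈ 72.7500.


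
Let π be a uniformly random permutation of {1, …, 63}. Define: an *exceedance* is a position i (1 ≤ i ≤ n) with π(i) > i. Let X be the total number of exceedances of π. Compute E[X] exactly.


Write X = Σ_{i=1}^{63} X_i, where X_i = 1_{π(i) > i}.
For each fixed i, π(i) is uniform over {1, …, 63} (marginal of a uniform permutation), so P[π(i) > i] = (n − i)/n. Summing: Σ_{i=1}^{63} (n − i)/n = (0 + 1 + … + 62)/63 = 63(63 − 1)/(2·63) = (63 − 1)/2.
Hence E[X] = Σ_{i=1}^{63} (63 − i)/63 = 31 ≈ 31.00000.

E[X] = 31 = 31.00000.


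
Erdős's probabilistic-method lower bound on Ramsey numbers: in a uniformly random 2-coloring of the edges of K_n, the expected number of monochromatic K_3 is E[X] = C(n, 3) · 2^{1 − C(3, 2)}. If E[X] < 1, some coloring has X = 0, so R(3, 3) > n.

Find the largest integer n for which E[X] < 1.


We need C(n, 3) · 2^{1 − 3} < 1, i.e. C(n, 3) < 2^{3 − 1} = 4.
Check values of n near the boundary:
  n = 3: C(3, 3) = 1; 1 < 4? YES
  n = 4: C(4, 3) = 4; 4 < 4? NO
The largest n with C(n, 3) < 4 is n = 3 (where E[X] = 1/4 ≈ 0.2500000). Hence R(3, 3) > 3, i.e. R(3, 3) ≥ 4.

Largest n = 3; hence R(3, 3) > 3.


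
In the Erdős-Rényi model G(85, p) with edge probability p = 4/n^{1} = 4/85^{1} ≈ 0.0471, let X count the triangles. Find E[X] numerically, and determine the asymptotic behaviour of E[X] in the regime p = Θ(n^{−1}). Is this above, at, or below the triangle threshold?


Number of potential triangles: C(85, 3) = 98770.
Each occurs with probability p³ ≈ (0.0471)³ ≈ 1.04213e-04.
By linearity: E[X] = C(85, 3)·p³ ≈ 98770 · 1.04213e-04 ≈ 10.293.
Here α = 1, so p = 4/n is exactly at the triangle threshold p ~ 1/n. Asymptotically E[X] → c³/6 = 4³/6 = 32/3 ≈ 10.667, a bounded constant. In this regime the triangle count is asymptotically Poisson(c³/6).

E[X] ≈ 10.293; in regime p = Θ(1/n^{1}) E[X] stays bounded (at the triangle threshold p ~ 1/n).


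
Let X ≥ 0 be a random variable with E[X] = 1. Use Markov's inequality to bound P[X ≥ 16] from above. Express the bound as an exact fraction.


μ = E[X] = 1, a = 16.
Markov: P[X ≥ 16] ≤ μ/a = (1)/16 = 1/16.
Numerically: ≈ 0.062500.
(Since a = 16 > μ = 1.000000, the bound 1/16 is < 1 and informative.)

P[X ≥ 16] ≤ 1/16 ≈ 0.062500.


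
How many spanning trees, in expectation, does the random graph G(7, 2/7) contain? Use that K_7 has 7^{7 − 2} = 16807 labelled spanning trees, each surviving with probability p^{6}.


K_7 has 7^{7 − 2} = 16807 labelled spanning trees.
For each such spanning tree H, let X_H = 1 if all 6 edges of H are present in G. Then P[X_H = 1] = p^{6} = (2/7)^{6} = 64/117649.
Summing the indicators: E[X] = Σ_H E[X_H] = 16807 · p^{6} = 16807 · 64/117649 = 64/7.
Numerically: E[X] ≈ 9.143.

E[X] = 16807 · (2/7)^{6} = 64/7 ≈ 9.143.


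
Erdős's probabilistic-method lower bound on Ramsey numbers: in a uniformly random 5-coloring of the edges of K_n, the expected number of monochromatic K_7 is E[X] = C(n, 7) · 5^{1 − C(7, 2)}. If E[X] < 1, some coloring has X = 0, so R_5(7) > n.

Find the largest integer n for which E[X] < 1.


We need C(n, 7) · 5^{1 − 21} < 1, i.e. C(n, 7) < 5^{21 − 1} = 95367431640625.
Check values of n near the boundary:
  n = 335: C(335, 7) = 88202498238195; 88202498238195 < 95367431640625? YES
  n = 336: C(336, 7) = 90079147136880; 90079147136880 < 95367431640625? YES
  n = 337: C(337, 7) = 91989916924632; 91989916924632 < 95367431640625? YES
  n = 338: C(338, 7) = 93935323022736; 93935323022736 < 95367431640625? YES
  n = 339: C(339, 7) = 95915887062372; 95915887062372 < 95367431640625? NO
The largest n with C(n, 7) < 95367431640625 is n = 338 (where E[X] = 93935323022736/95367431640625 ≈ 0.9849833). Hence R_5(7) > 338, i.e. R_5(7) ≥ 339.

Largest n = 338; hence R_5(7) > 338.


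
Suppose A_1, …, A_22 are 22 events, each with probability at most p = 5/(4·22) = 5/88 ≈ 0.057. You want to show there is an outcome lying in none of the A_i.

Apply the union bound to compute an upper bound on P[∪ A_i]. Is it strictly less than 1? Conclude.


Union bound: P[∪_{i=1}^{22} A_i] ≤ Σ_i P[A_i] ≤ 22·p = 22·(5/88) = 5/4.
Numerically: 5/4 ≈ 1.250.
Is 5/4 < 1? NO.
Since the bound 5/4 is ≥ 1, the union bound is uninformative here; it does NOT by itself certify existence.

22·p = 5/4 ≈ 1.250; existence NOT certified by the union bound.


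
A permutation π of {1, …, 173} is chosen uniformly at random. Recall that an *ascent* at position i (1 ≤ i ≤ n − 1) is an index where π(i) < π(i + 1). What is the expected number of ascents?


Write X = Σ X_I over i = 1, …, 172, with X_I the indicator of one ascent.
There are 172 indicators.
For each fixed i, the pair (π(i), π(i+1)) is a uniformly random ordered pair of distinct values from {1, …, 173}; by symmetry P[π(i) < π(i+1)] = 1/2.
By linearity: E[X] = 172 · (1/2) = (173 − 1) · (1/2) = 86 ≈ 86.000.

E[X] = 86 = 86.000.


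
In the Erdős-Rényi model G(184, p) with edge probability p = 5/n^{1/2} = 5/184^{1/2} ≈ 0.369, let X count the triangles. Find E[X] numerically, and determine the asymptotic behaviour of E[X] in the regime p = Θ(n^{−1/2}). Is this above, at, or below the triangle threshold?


Number of potential triangles: C(184, 3) = 1021384.
Each occurs with probability p³ ≈ (0.369)³ ≈ 5.00822e-02.
By linearity: E[X] = C(184, 3)·p³ ≈ 1021384 · 5.00822e-02 ≈ 51153.144.
Since α = 1/2 < 1, p = c/n^{1/2} ≫ 1/n is above the triangle threshold p ~ 1/n. Asymptotically E[X] ~ (c³/6)·n^{3(1−α)} = (5³/6)·n^{1.5} → ∞; triangles are abundant w.h.p.

E[X] ≈ 51153.144; in regime p = Θ(1/n^{1/2}) E[X] diverges (above the triangle threshold p ~ 1/n).


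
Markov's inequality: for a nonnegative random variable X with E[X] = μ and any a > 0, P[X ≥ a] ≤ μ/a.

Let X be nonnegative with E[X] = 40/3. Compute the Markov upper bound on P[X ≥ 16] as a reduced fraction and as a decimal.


μ = E[X] = 40/3, a = 16.
Markov: P[X ≥ 16] ≤ μ/a = (40/3)/16 = 5/6.
Numerically: ≈ 0.833.
(Since a = 16 > μ = 13.333, the bound 5/6 is < 1 and informative.)

P[X ≥ 16] ≤ 5/6 ≈ 0.833.


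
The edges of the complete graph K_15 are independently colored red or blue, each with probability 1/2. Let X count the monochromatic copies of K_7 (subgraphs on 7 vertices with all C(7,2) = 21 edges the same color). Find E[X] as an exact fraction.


Let X = Σ_S X_S over the C(15, 7) = 6435 subsets S of size 7, where X_S = 1 if the K_7 on S is monochromatic.
For a fixed S, the K_7 on S has C(7, 2) = 21 edges. P[all 21 edges red] = (1/2)^21, and likewise for blue, so P[monochromatic] = 2·(1/2)^21 = 2^{1 − 21} = 1/1048576.
By linearity of expectation: E[X] = C(15, 7) · 2^{1 − 21} = 6435 · 1/1048576 = 6435/1048576.
Numerically: E[X] ≈ 0.0061.

E[X] = C(15,7)·2^(1−C(7,2)) = 6435/1048576 ≈ 0.0061.


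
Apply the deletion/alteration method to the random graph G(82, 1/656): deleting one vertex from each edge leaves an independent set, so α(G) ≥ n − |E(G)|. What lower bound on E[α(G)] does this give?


E[|E(G)|] = C(82, 2)·p = 3321 · (1/656) = 81/16.
E[α(G)] ≥ n − E[|E(G)|] = 82 − 81/16 = 1231/16.
Numerically: ≈ 76.938.
(This is only a lower bound; the true E[α(G)] may be larger.)

E[α(G)] ≥ 1231/16 ≈ 76.938.


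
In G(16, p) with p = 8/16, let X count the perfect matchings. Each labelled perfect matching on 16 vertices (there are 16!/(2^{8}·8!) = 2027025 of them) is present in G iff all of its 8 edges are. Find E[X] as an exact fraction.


K_16 has 16!/(2^{8}·8!) = 2027025 labelled perfect matchings.
For each such perfect matching H, let X_H = 1 if all 8 edges of H are present in G. Then P[X_H = 1] = p^{8} = (1/2)^{8} = 1/256.
By linearity: E[X] = Σ_H E[X_H] = 2027025 · p^{8} = 2027025 · 1/256 = 2027025/256.
Numerically: E[X] ≈ 7.92e+03.

E[X] = 2027025 · (1/2)^{8} = 2027025/256 ≈ 7.92e+03.


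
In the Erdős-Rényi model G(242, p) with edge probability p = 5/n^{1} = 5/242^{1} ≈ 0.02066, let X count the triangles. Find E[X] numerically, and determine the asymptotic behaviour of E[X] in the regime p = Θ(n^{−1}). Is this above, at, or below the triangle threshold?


Number of potential triangles: C(242, 3) = 2332880.
Each occurs with probability p³ ≈ (0.02066)³ ≈ 8.819905e-06.
By linearity: E[X] = C(242, 3)·p³ ≈ 2332880 · 8.819905e-06 ≈ 20.5758.
Here α = 1, so p = 5/n is exactly at the triangle threshold p ~ 1/n. Asymptotically E[X] → c³/6 = 5³/6 = 125/6 ≈ 20.8333, a bounded constant. In this regime the triangle count is asymptotically Poisson(c³/6).

E[X] ≈ 20.5758; in regime p = Θ(1/n^{1}) E[X] stays bounded (at the triangle threshold p ~ 1/n).


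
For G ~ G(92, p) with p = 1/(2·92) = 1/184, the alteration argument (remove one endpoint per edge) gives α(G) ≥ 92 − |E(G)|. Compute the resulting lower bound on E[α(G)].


E[|E(G)|] = C(92, 2)·p = 4186 · (1/184) = 91/4.
E[α(G)] ≥ n − E[|E(G)|] = 92 − 91/4 = 277/4.
Numerically: ≈ 69.250000.
(This is only a lower bound; the true E[α(G)] may be larger.)

E[α(G)] ≥ 277/4 ≈ 69.250000.


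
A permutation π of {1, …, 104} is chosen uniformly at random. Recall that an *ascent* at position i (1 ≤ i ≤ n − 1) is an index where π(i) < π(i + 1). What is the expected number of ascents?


Write X = Σ X_I over i = 1, …, 103, with X_I the indicator of one ascent.
There are 103 indicators.
For each fixed i, the pair (π(i), π(i+1)) is a uniformly random ordered pair of distinct values from {1, …, 104}; by symmetry P[π(i) < π(i+1)] = 1/2.
By linearity: E[X] = 103 · (1/2) = (104 − 1) · (1/2) = 103/2 ≈ 51.500.

E[X] = 103/2 = 51.500.


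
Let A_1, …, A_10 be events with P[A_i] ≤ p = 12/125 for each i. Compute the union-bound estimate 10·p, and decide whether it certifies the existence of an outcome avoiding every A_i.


Union bound: P[∪_{i=1}^{10} A_i] ≤ Σ_i P[A_i] ≤ 10·p = 10·(12/125) = 24/25.
Numerically: 24/25 ≈ 0.96000.
Is 24/25 < 1? YES.
Since P[∪ A_i] ≤ 24/25 < 1, the complement has P[∩ A_i^c] ≥ 1 − 24/25 = 1/25 > 0, so some outcome avoids every A_i.

10·p = 24/25 ≈ 0.96000; existence CERTIFIED by the union bound.


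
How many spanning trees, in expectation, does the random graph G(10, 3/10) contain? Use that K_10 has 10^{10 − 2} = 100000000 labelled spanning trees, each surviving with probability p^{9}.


K_10 has 10^{10 − 2} = 100000000 labelled spanning trees.
For each such spanning tree H, let X_H = 1 if all 9 edges of H are present in G. Then P[X_H = 1] = p^{9} = (3/10)^{9} = 19683/1000000000.
By linearity of expectation: E[X] = Σ_H E[X_H] = 100000000 · p^{9} = 100000000 · 19683/1000000000 = 19683/10.
Numerically: E[X] ≈ 1968.

E[X] = 100000000 · (3/10)^{9} = 19683/10 ≈ 1968.


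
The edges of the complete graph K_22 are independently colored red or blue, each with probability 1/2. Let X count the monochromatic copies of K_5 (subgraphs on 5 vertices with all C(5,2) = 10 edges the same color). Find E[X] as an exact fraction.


Let X = Σ_S X_S over the C(22, 5) = 26334 subsets S of size 5, where X_S = 1 if the K_5 on S is monochromatic.
For a fixed S, the K_5 on S has C(5, 2) = 10 edges. P[all 10 edges red] = (1/2)^10, and likewise for blue, so P[monochromatic] = 2·(1/2)^10 = 2^{1 − 10} = 1/512.
By linearity of expectation: E[X] = C(22, 5) · 2^{1 − 10} = 26334 · 1/512 = 13167/256.
Numerically: E[X] ≈ 51.4336.

E[X] = C(22,5)·2^(1−C(5,2)) = 13167/256 ≈ 51.4336.


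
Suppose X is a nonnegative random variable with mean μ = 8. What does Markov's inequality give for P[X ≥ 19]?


μ = E[X] = 8, a = 19.
Markov: P[X ≥ 19] ≤ μ/a = (8)/19 = 8/19.
Numerically: ≈ 0.42105.
(Since a = 19 > μ = 8.00000, the bound 8/19 is < 1 and informative.)

P[X ≥ 19] ≤ 8/19 ≈ 0.42105.


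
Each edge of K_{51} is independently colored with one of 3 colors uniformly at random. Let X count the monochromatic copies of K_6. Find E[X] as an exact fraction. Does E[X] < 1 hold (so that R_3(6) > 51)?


E[X] = C(51, 6) · 3^{1 − 15} = 18009460 · 3^{−14} = 18009460/4782969.
As a reduced fraction: E[X] = 18009460/4782969 ≈ 3.765.
Is E[X] < 1? NO.
Since E[X] ≥ 1, the first-moment bound is inconclusive at n = 51; it does NOT by itself certify R_3(6) > 51.

E[X] = 18009460/4782969 ≈ 3.765; E[X] ≥ 1; first-moment method inconclusive here.


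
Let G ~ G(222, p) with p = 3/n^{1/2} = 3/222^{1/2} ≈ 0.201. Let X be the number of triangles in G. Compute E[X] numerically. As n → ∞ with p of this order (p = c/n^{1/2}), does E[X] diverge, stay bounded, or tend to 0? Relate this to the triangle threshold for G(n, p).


Number of potential triangles: C(222, 3) = 1798940.
Each occurs with probability p³ ≈ (0.201)³ ≈ 8.16271e-03.
By linearity: E[X] = C(222, 3)·p³ ≈ 1798940 · 8.16271e-03 ≈ 14684.223.
Since α = 1/2 < 1, p = c/n^{1/2} ≫ 1/n is above the triangle threshold p ~ 1/n. Asymptotically E[X] ~ (c³/6)·n^{3(1−α)} = (3³/6)·n^{1.5} → ∞; triangles are abundant w.h.p.

E[X] ≈ 14684.223; in regime p = Θ(1/n^{1/2}) E[X] diverges (above the triangle threshold p ~ 1/n).


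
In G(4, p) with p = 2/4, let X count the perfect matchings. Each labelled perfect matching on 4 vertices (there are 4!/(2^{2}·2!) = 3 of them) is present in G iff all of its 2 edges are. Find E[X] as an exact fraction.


K_4 has 4!/(2^{2}·2!) = 3 labelled perfect matchings.
For each such perfect matching H, let X_H = 1 if all 2 edges of H are present in G. Then P[X_H = 1] = p^{2} = (1/2)^{2} = 1/4.
Summing the indicators: E[X] = Σ_H E[X_H] = 3 · p^{2} = 3 · 1/4 = 3/4.
Numerically: E[X] ≈ 0.75.

E[X] = 3 · (1/2)^{2} = 3/4 ≈ 0.75.


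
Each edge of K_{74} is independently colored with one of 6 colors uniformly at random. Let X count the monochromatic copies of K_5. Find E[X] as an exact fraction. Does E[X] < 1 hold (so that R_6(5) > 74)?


E[X] = C(74, 5) · 6^{1 − 10} = 16108764 · 6^{−9} = 16108764/10077696.
As a reduced fraction: E[X] = 1342397/839808 ≈ 1.59846.
Is E[X] < 1? NO.
Since E[X] ≥ 1, the first-moment bound is inconclusive at n = 74; it does NOT by itself certify R_6(5) > 74.

E[X] = 1342397/839808 ≈ 1.59846; E[X] ≥ 1; first-moment method inconclusive here.


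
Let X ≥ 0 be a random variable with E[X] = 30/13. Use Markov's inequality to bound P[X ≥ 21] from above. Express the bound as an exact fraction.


μ = E[X] = 30/13, a = 21.
Markov: P[X ≥ 21] ≤ μ/a = (30/13)/21 = 10/91.
Numerically: ≈ 0.109890.
(Since a = 21 > μ = 2.307692, the bound 10/91 is < 1 and informative.)

P[X ≥ 21] ≤ 10/91 ≈ 0.109890.


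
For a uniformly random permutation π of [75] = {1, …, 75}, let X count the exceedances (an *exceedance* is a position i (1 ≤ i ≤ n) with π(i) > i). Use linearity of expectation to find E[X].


Write X = Σ_{i=1}^{75} X_i, where X_i = 1_{π(i) > i}.
For each fixed i, π(i) is uniform over {1, …, 75} (marginal of a uniform permutation), so P[π(i) > i] = (n − i)/n. Summing: Σ_{i=1}^{75} (n − i)/n = (0 + 1 + … + 74)/75 = 75(75 − 1)/(2·75) = (75 − 1)/2.
Hence E[X] = Σ_{i=1}^{75} (75 − i)/75 = 37 ≈ 37.0000.

E[X] = 37 = 37.0000.


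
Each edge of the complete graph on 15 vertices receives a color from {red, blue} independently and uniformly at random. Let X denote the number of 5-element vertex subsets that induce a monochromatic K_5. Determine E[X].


Let X = Σ_S X_S over the C(15, 5) = 3003 subsets S of size 5, where X_S = 1 if the K_5 on S is monochromatic.
For a fixed S, the K_5 on S has C(5, 2) = 10 edges. P[all 10 edges red] = (1/2)^10, and likewise for blue, so P[monochromatic] = 2·(1/2)^10 = 2^{1 − 10} = 1/512.
By linearity: E[X] = C(15, 5) · 2^{1 − 10} = 3003 · 1/512 = 3003/512.
Numerically: E[X] ≈ 5.865.

E[X] = C(15,5)·2^(1−C(5,2)) = 3003/512 ≈ 5.865.


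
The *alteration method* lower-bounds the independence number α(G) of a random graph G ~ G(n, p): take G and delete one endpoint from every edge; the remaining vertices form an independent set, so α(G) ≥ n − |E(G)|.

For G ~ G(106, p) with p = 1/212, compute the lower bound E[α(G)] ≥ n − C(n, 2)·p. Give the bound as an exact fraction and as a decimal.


E[|E(G)|] = C(106, 2)·p = 5565 · (1/212) = 105/4.
E[α(G)] ≥ n − E[|E(G)|] = 106 − 105/4 = 319/4.
Numerically: ≈ 79.75000.
(This is only a lower bound; the true E[α(G)] may be larger.)

E[α(G)] ≥ 319/4 ≈ 79.75000.


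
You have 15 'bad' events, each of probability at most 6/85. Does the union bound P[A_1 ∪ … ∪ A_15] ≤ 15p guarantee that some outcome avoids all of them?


Union bound: P[∪_{i=1}^{15} A_i] ≤ Σ_i P[A_i] ≤ 15·p = 15·(6/85) = 18/17.
Numerically: 18/17 ≈ 1.05882.
Is 18/17 < 1? NO.
Since the bound 18/17 is ≥ 1, the union bound is uninformative here; it does NOT by itself certify existence.

15·p = 18/17 ≈ 1.05882; existence NOT certified by the union bound.


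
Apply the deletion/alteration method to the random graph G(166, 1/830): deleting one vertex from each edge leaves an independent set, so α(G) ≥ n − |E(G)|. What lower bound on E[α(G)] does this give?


E[|E(G)|] = C(166, 2)·p = 13695 · (1/830) = 33/2.
E[α(G)] ≥ n − E[|E(G)|] = 166 − 33/2 = 299/2.
Numerically: ≈ 149.500000.
(This is only a lower bound; the true E[α(G)] may be larger.)

E[α(G)] ≥ 299/2 ≈ 149.500000.


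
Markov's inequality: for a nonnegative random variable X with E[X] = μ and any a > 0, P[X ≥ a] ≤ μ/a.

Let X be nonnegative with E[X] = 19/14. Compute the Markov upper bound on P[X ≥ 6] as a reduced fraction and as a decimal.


μ = E[X] = 19/14, a = 6.
Markov: P[X ≥ 6] ≤ μ/a = (19/14)/6 = 19/84.
Numerically: ≈ 0.22619.
(Since a = 6 > μ = 1.35714, the bound 19/84 is < 1 and informative.)

P[X ≥ 6] ≤ 19/84 ≈ 0.22619.


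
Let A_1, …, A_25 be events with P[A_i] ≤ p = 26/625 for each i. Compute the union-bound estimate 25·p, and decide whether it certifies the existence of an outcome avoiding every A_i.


Union bound: P[∪_{i=1}^{25} A_i] ≤ Σ_i P[A_i] ≤ 25·p = 25·(26/625) = 26/25.
Numerically: 26/25 ≈ 1.04000.
Is 26/25 < 1? NO.
Since the bound 26/25 is ≥ 1, the union bound is uninformative here; it does NOT by itself certify existence.

25·p = 26/25 ≈ 1.04000; existence NOT certified by the union bound.


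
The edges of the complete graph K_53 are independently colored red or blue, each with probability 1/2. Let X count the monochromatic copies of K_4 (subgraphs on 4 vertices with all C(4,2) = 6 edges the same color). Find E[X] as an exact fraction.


Let X = Σ_S X_S over the C(53, 4) = 292825 subsets S of size 4, where X_S = 1 if the K_4 on S is monochromatic.
For a fixed S, the K_4 on S has C(4, 2) = 6 edges. P[all 6 edges red] = (1/2)^6, and likewise for blue, so P[monochromatic] = 2·(1/2)^6 = 2^{1 − 6} = 1/32.
Summing: E[X] = C(53, 4) · 2^{1 − 6} = 292825 · 1/32 = 292825/32.
Numerically: E[X] ≈ 9150.781250.

E[X] = C(53,4)·2^(1−C(4,2)) = 292825/32 ≈ 9150.781250.


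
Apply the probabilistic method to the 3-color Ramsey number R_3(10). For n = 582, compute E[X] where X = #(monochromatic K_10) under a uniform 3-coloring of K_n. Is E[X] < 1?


E[X] = C(582, 10) · 3^{1 − 45} = 1136849919863842617720 · 3^{−44} = 1136849919863842617720/984770902183611232881.
As a reduced fraction: E[X] = 378949973287947539240/328256967394537077627 ≈ 1.154431.
Is E[X] < 1? NO.
Since E[X] ≥ 1, the first-moment bound is inconclusive at n = 582; it does NOT by itself certify R_3(10) > 582.

E[X] = 378949973287947539240/328256967394537077627 ≈ 1.154431; E[X] ≥ 1; first-moment method inconclusive here.


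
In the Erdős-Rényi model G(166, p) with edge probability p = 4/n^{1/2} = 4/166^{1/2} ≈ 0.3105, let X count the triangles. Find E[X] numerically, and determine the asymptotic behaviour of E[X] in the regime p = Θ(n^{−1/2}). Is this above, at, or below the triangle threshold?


Number of potential triangles: C(166, 3) = 748660.
Each occurs with probability p³ ≈ (0.3105)³ ≈ 2.992388e-02.
By linearity: E[X] = C(166, 3)·p³ ≈ 748660 · 2.992388e-02 ≈ 22402.8088.
Since α = 1/2 < 1, p = c/n^{1/2} ≫ 1/n is above the triangle threshold p ~ 1/n. Asymptotically E[X] ~ (c³/6)·n^{3(1−α)} = (4³/6)·n^{1.5} → ∞; triangles are abundant w.h.p.

E[X] ≈ 22402.8088; in regime p = Θ(1/n^{1/2}) E[X] diverges (above the triangle threshold p ~ 1/n).


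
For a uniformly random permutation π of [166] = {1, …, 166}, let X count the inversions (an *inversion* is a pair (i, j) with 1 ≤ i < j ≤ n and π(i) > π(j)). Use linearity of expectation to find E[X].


Write X = Σ X_I over the C(166, 2) = 13695 pairs i < j, with X_I the indicator of one inversion.
There are 13695 indicators.
For each fixed pair i < j, the values π(i) and π(j) are two distinct elements of {1, …, 166} in uniformly random order; by symmetry P[π(i) > π(j)] = 1/2.
By linearity: E[X] = 13695 · (1/2) = C(166, 2) · (1/2) = 13695/2 = 13695/2 ≈ 6847.50000.

E[X] = 13695/2 = 6847.50000.


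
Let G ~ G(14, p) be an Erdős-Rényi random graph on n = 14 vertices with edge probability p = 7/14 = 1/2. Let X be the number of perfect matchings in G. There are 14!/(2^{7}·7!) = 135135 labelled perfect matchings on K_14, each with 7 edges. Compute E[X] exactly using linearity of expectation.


K_14 has 14!/(2^{7}·7!) = 135135 labelled perfect matchings.
For each such perfect matching H, let X_H = 1 if all 7 edges of H are present in G. Then P[X_H = 1] = p^{7} = (1/2)^{7} = 1/128.
By linearity of expectation: E[X] = Σ_H E[X_H] = 135135 · p^{7} = 135135 · 1/128 = 135135/128.
Numerically: E[X] ≈ 1055.74.

E[X] = 135135 · (1/2)^{7} = 135135/128 ≈ 1055.74.


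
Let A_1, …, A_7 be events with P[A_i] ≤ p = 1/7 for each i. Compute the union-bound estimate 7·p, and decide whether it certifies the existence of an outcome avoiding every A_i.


Union bound: P[∪_{i=1}^{7} A_i] ≤ Σ_i P[A_i] ≤ 7·p = 7·(1/7) = 1.
Numerically: 1 ≈ 1.000000.
Is 1 < 1? NO.
Since the bound 1 is ≥ 1, the union bound is uninformative here; it does NOT by itself certify existence.

7·p = 1 ≈ 1.000000; existence NOT certified by the union bound.


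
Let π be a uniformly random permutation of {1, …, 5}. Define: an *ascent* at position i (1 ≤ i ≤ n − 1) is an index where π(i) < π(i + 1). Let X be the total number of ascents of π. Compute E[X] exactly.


Write X = Σ X_I over i = 1, …, 4, with X_I the indicator of one ascent.
There are 4 indicators.
For each fixed i, the pair (π(i), π(i+1)) is a uniformly random ordered pair of distinct values from {1, …, 5}; by symmetry P[π(i) < π(i+1)] = 1/2.
By linearity: E[X] = 4 · (1/2) = (5 − 1) · (1/2) = 2 ≈ 2.000000.

E[X] = 2 = 2.000000.


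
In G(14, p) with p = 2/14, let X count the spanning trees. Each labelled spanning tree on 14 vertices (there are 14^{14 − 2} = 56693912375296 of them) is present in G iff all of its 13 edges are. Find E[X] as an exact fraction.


K_14 has 14^{14 − 2} = 56693912375296 labelled spanning trees.
For each such spanning tree H, let X_H = 1 if all 13 edges of H are present in G. Then P[X_H = 1] = p^{13} = (1/7)^{13} = 1/96889010407.
By linearity of expectation: E[X] = Σ_H E[X_H] = 56693912375296 · p^{13} = 56693912375296 · 1/96889010407 = 4096/7.
Numerically: E[X] ≈ 585.1.

E[X] = 56693912375296 · (1/7)^{13} = 4096/7 ≈ 585.1.


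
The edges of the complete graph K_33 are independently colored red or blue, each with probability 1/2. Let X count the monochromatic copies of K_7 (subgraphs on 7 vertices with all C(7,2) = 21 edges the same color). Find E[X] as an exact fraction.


Let X = Σ_S X_S over the C(33, 7) = 4272048 subsets S of size 7, where X_S = 1 if the K_7 on S is monochromatic.
For a fixed S, the K_7 on S has C(7, 2) = 21 edges. P[all 21 edges red] = (1/2)^21, and likewise for blue, so P[monochromatic] = 2·(1/2)^21 = 2^{1 − 21} = 1/1048576.
By linearity of expectation: E[X] = C(33, 7) · 2^{1 − 21} = 4272048 · 1/1048576 = 267003/65536.
Numerically: E[X] ≈ 4.07414.

E[X] = C(33,7)·2^(1−C(7,2)) = 267003/65536 ≈ 4.07414.


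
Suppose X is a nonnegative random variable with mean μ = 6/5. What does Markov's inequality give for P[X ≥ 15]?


μ = E[X] = 6/5, a = 15.
Markov: P[X ≥ 15] ≤ μ/a = (6/5)/15 = 2/25.
Numerically: ≈ 0.08000.
(Since a = 15 > μ = 1.20000, the bound 2/25 is < 1 and informative.)

P[X ≥ 15] ≤ 2/25 ≈ 0.08000.


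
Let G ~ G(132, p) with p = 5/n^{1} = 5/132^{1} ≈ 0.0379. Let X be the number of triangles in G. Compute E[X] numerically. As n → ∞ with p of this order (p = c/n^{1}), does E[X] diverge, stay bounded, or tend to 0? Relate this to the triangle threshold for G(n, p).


Number of potential triangles: C(132, 3) = 374660.
Each occurs with probability p³ ≈ (0.0379)³ ≈ 5.43486e-05.
By linearity: E[X] = C(132, 3)·p³ ≈ 374660 · 5.43486e-05 ≈ 20.362.
Here α = 1, so p = 5/n is exactly at the triangle threshold p ~ 1/n. Asymptotically E[X] → c³/6 = 5³/6 = 125/6 ≈ 20.833, a bounded constant. In this regime the triangle count is asymptotically Poisson(c³/6).

E[X] ≈ 20.362; in regime p = Θ(1/n^{1}) E[X] stays bounded (at the triangle threshold p ~ 1/n).


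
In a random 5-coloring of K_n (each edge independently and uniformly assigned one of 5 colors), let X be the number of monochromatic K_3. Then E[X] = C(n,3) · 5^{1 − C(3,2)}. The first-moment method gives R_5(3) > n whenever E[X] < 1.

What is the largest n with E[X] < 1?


We need C(n, 3) · 5^{1 − 3} < 1, i.e. C(n, 3) < 5^{3 − 1} = 25.
Check values of n near the boundary:
  n = 5: C(5, 3) = 10; 10 < 25? YES
  n = 6: C(6, 3) = 20; 20 < 25? YES
  n = 7: C(7, 3) = 35; 35 < 25? NO
The largest n with C(n, 3) < 25 is n = 6 (where E[X] = 4/5 ≈ 0.80000). Hence R_5(3) > 6, i.e. R_5(3) ≥ 7.

Largest n = 6; hence R_5(3) > 6.


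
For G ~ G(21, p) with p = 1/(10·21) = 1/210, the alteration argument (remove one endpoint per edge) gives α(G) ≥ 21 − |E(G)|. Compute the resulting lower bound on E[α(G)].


E[|E(G)|] = C(21, 2)·p = 210 · (1/210) = 1.
E[α(G)] ≥ n − E[|E(G)|] = 21 − 1 = 20.
Numerically: ≈ 20.000.
(This is only a lower bound; the true E[α(G)] may be larger.)

E[α(G)] ≥ 20 ≈ 20.000.


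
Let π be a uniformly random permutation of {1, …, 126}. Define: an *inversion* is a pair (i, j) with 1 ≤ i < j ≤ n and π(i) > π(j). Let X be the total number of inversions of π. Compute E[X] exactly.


Write X = Σ X_I over the C(126, 2) = 7875 pairs i < j, with X_I the indicator of one inversion.
There are 7875 indicators.
For each fixed pair i < j, the values π(i) and π(j) are two distinct elements of {1, …, 126} in uniformly random order; by symmetry P[π(i) > π(j)] = 1/2.
By linearity: E[X] = 7875 · (1/2) = C(126, 2) · (1/2) = 7875/2 = 7875/2 ≈ 3937.500000.

E[X] = 7875/2 = 3937.500000.


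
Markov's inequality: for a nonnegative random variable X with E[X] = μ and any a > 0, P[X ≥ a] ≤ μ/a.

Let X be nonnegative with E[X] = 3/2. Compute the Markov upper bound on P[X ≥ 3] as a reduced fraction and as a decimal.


μ = E[X] = 3/2, a = 3.
Markov: P[X ≥ 3] ≤ μ/a = (3/2)/3 = 1/2.
Numerically: ≈ 0.500000.
(Since a = 3 > μ = 1.500000, the bound 1/2 is < 1 and informative.)

P[X ≥ 3] ≤ 1/2 ≈ 0.500000.


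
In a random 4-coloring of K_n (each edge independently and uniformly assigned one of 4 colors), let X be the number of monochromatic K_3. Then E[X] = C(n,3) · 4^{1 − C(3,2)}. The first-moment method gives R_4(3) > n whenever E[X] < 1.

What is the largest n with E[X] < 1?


We need C(n, 3) · 4^{1 − 3} < 1, i.e. C(n, 3) < 4^{3 − 1} = 16.
Check values of n near the boundary:
  n = 4: C(4, 3) = 4; 4 < 16? YES
  n = 5: C(5, 3) = 10; 10 < 16? YES
  n = 6: C(6, 3) = 20; 20 < 16? NO
The largest n with C(n, 3) < 16 is n = 5 (where E[X] = 5/8 ≈ 0.625). Hence R_4(3) > 5, i.e. R_4(3) ≥ 6.

Largest n = 5; hence R_4(3) > 5.


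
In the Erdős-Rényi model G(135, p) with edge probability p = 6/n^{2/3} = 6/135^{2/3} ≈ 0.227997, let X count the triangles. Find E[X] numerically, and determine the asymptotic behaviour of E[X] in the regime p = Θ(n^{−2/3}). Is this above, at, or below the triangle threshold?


Number of potential triangles: C(135, 3) = 400995.
Each occurs with probability p³ ≈ (0.227997)³ ≈ 1.18518519e-02.
By linearity: E[X] = C(135, 3)·p³ ≈ 400995 · 1.18518519e-02 ≈ 4752.533333.
Since α = 2/3 < 1, p = c/n^{2/3} ≫ 1/n is above the triangle threshold p ~ 1/n. Asymptotically E[X] ~ (c³/6)·n^{3(1−α)} = (6³/6)·n^{1} → ∞; triangles are abundant w.h.p.

E[X] ≈ 4752.533333; in regime p = Θ(1/n^{2/3}) E[X] diverges (above the triangle threshold p ~ 1/n).


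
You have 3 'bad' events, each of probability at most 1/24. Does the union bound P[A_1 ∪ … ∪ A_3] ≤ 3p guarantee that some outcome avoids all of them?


Union bound: P[∪_{i=1}^{3} A_i] ≤ Σ_i P[A_i] ≤ 3·p = 3·(1/24) = 1/8.
Numerically: 1/8 ≈ 0.1250.
Is 1/8 < 1? YES.
Since P[∪ A_i] ≤ 1/8 < 1, the complement has P[∩ A_i^c] ≥ 1 − 1/8 = 7/8 > 0, so some outcome avoids every A_i.

3·p = 1/8 ≈ 0.1250; existence CERTIFIED by the union bound.


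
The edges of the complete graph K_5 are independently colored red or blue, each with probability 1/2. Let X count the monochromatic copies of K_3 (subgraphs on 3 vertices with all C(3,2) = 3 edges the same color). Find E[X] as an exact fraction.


Let X = Σ_S X_S over the C(5, 3) = 10 subsets S of size 3, where X_S = 1 if the K_3 on S is monochromatic.
For a fixed S, the K_3 on S has C(3, 2) = 3 edges. P[all 3 edges red] = (1/2)^3, and likewise for blue, so P[monochromatic] = 2·(1/2)^3 = 2^{1 − 3} = 1/4.
By linearity of expectation: E[X] = C(5, 3) · 2^{1 − 3} = 10 · 1/4 = 5/2.
Numerically: E[X] ≈ 2.500000.

E[X] = C(5,3)·2^(1−C(3,2)) = 5/2 ≈ 2.500000.


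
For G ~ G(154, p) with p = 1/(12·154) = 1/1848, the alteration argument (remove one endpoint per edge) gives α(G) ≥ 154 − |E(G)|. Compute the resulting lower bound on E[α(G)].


E[|E(G)|] = C(154, 2)·p = 11781 · (1/1848) = 51/8.
E[α(G)] ≥ n − E[|E(G)|] = 154 − 51/8 = 1181/8.
Numerically: ≈ 147.625000.
(This is only a lower bound; the true E[α(G)] may be larger.)

E[α(G)] ≥ 1181/8 ≈ 147.625000.


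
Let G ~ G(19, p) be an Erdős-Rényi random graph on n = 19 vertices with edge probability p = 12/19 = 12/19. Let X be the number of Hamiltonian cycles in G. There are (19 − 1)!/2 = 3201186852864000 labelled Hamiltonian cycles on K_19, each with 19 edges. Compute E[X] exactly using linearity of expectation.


K_19 has (19 − 1)!/2 = 3201186852864000 labelled Hamiltonian cycles.
For each such Hamiltonian cycle H, let X_H = 1 if all 19 edges of H are present in G. Then P[X_H = 1] = p^{19} = (12/19)^{19} = 319479999370622926848/1978419655660313589123979.
By linearity of expectation: E[X] = Σ_H E[X_H] = 3201186852864000 · p^{19} = 3201186852864000 · 319479999370622926848/1978419655660313589123979 = 1022715173738237107931793611292672000/1978419655660313589123979.
Numerically: E[X] ≈ 5.169e+11.

E[X] = 3201186852864000 · (12/19)^{19} = 1022715173738237107931793611292672000/1978419655660313589123979 ≈ 5.169e+11.


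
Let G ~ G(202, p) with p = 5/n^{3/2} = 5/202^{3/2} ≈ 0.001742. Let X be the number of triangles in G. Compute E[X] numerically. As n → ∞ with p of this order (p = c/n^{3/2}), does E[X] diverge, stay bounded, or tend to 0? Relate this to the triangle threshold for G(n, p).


Number of potential triangles: C(202, 3) = 1353400.
Each occurs with probability p³ ≈ (0.001742)³ ≈ 5.282370e-09.
By linearity: E[X] = C(202, 3)·p³ ≈ 1353400 · 5.282370e-09 ≈ 0.0071.
Since α = 3/2 > 1, p = c/n^{3/2} = o(1/n) is below the triangle threshold p ~ 1/n. Asymptotically E[X] ~ (c³/6)·n^{3(1−α)} = (5³/6)·n^{-1.5} → 0, so by Markov's inequality G has no triangles w.h.p.

E[X] ≈ 0.0071; in regime p = Θ(1/n^{3/2}) E[X] tends to 0 (below the triangle threshold p ~ 1/n).


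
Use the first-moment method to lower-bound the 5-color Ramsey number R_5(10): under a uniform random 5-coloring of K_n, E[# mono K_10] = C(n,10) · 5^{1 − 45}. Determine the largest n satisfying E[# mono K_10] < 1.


We need C(n, 10) · 5^{1 − 45} < 1, i.e. C(n, 10) < 5^{45 − 1} = 5684341886080801486968994140625.
Check values of n near the boundary:
  n = 5391: C(5391, 10) = 5666344714787188828795213697883; 5666344714787188828795213697883 < 5684341886080801486968994140625? YES
  n = 5392: C(5392, 10) = 5676873040158402483252283957448; 5676873040158402483252283957448 < 5684341886080801486968994140625? YES
  n = 5393: C(5393, 10) = 5687418968154238267170642278008; 5687418968154238267170642278008 < 5684341886080801486968994140625? NO
The largest n with C(n, 10) < 5684341886080801486968994140625 is n = 5392 (where E[X] = 5676873040158402483252283957448/5684341886080801486968994140625 ≈ 0.9987). Hence R_5(10) > 5392, i.e. R_5(10) ≥ 5393.

Largest n = 5392; hence R_5(10) > 5392.


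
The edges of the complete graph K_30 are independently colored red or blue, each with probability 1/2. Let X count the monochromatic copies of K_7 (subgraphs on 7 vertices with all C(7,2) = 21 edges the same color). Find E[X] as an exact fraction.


Let X = Σ_S X_S over the C(30, 7) = 2035800 subsets S of size 7, where X_S = 1 if the K_7 on S is monochromatic.
For a fixed S, the K_7 on S has C(7, 2) = 21 edges. P[all 21 edges red] = (1/2)^21, and likewise for blue, so P[monochromatic] = 2·(1/2)^21 = 2^{1 − 21} = 1/1048576.
Summing: E[X] = C(30, 7) · 2^{1 − 21} = 2035800 · 1/1048576 = 254475/131072.
Numerically: E[X] ≈ 1.941490.

E[X] = C(30,7)·2^(1−C(7,2)) = 254475/131072 ≈ 1.941490.


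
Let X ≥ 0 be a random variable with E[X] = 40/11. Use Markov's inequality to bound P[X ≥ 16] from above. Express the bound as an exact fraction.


μ = E[X] = 40/11, a = 16.
Markov: P[X ≥ 16] ≤ μ/a = (40/11)/16 = 5/22.
Numerically: ≈ 0.227273.
(Since a = 16 > μ = 3.636364, the bound 5/22 is < 1 and informative.)

P[X ≥ 16] ≤ 5/22 ≈ 0.227273.


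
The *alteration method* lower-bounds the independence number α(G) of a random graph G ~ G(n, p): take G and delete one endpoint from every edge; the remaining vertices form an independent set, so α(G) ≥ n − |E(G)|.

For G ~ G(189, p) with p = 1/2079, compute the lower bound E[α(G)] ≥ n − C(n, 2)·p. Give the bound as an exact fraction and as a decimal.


E[|E(G)|] = C(189, 2)·p = 17766 · (1/2079) = 94/11.
E[α(G)] ≥ n − E[|E(G)|] = 189 − 94/11 = 1985/11.
Numerically: ≈ 180.4545.
(This is only a lower bound; the true E[α(G)] may be larger.)

E[α(G)] ≥ 1985/11 ≈ 180.4545.


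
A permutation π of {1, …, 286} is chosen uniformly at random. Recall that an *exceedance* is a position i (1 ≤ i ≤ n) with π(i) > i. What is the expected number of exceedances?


Write X = Σ_{i=1}^{286} X_i, where X_i = 1_{π(i) > i}.
For each fixed i, π(i) is uniform over {1, …, 286} (marginal of a uniform permutation), so P[π(i) > i] = (n − i)/n. Summing: Σ_{i=1}^{286} (n − i)/n = (0 + 1 + … + 285)/286 = 286(286 − 1)/(2·286) = (286 − 1)/2.
Hence E[X] = Σ_{i=1}^{286} (286 − i)/286 = 285/2 ≈ 142.5000.

E[X] = 285/2 = 142.5000.


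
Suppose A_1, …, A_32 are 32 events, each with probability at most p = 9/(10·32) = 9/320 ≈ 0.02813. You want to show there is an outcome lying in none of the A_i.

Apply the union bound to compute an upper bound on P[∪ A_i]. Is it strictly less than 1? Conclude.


Union bound: P[∪_{i=1}^{32} A_i] ≤ Σ_i P[A_i] ≤ 32·p = 32·(9/320) = 9/10.
Numerically: 9/10 ≈ 0.90000.
Is 9/10 < 1? YES.
Since P[∪ A_i] ≤ 9/10 < 1, the complement has P[∩ A_i^c] ≥ 1 − 9/10 = 1/10 > 0, so some outcome avoids every A_i.

32·p = 9/10 ≈ 0.90000; existence CERTIFIED by the union bound.


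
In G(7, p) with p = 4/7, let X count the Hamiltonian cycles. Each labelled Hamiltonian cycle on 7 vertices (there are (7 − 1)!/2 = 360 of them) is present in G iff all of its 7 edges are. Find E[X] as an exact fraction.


K_7 has (7 − 1)!/2 = 360 labelled Hamiltonian cycles.
For each such Hamiltonian cycle H, let X_H = 1 if all 7 edges of H are present in G. Then P[X_H = 1] = p^{7} = (4/7)^{7} = 16384/823543.
Summing the indicators: E[X] = Σ_H E[X_H] = 360 · p^{7} = 360 · 16384/823543 = 5898240/823543.
Numerically: E[X] ≈ 7.162.

E[X] = 360 · (4/7)^{7} = 5898240/823543 ≈ 7.162.


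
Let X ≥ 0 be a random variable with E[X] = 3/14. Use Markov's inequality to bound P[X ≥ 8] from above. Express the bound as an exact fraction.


μ = E[X] = 3/14, a = 8.
Markov: P[X ≥ 8] ≤ μ/a = (3/14)/8 = 3/112.
Numerically: ≈ 0.026786.
(Since a = 8 > μ = 0.214286, the bound 3/112 is < 1 and informative.)

P[X ≥ 8] ≤ 3/112 ≈ 0.026786.


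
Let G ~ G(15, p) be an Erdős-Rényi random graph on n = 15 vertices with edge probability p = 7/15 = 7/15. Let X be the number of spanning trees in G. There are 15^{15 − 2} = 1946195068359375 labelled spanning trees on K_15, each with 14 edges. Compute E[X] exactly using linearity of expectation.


K_15 has 15^{15 − 2} = 1946195068359375 labelled spanning trees.
For each such spanning tree H, let X_H = 1 if all 14 edges of H are present in G. Then P[X_H = 1] = p^{14} = (7/15)^{14} = 678223072849/29192926025390625.
Summing the indicators: E[X] = Σ_H E[X_H] = 1946195068359375 · p^{14} = 1946195068359375 · 678223072849/29192926025390625 = 678223072849/15.
Numerically: E[X] ≈ 4.521e+10.

E[X] = 1946195068359375 · (7/15)^{14} = 678223072849/15 ≈ 4.521e+10.


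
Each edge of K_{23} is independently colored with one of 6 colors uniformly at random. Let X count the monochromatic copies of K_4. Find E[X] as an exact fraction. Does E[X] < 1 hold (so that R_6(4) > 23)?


E[X] = C(23, 4) · 6^{1 − 6} = 8855 · 6^{−5} = 8855/7776.
As a reduced fraction: E[X] = 8855/7776 ≈ 1.13876.
Is E[X] < 1? NO.
Since E[X] ≥ 1, the first-moment bound is inconclusive at n = 23; it does NOT by itself certify R_6(4) > 23.

E[X] = 8855/7776 ≈ 1.13876; E[X] ≥ 1; first-moment method inconclusive here.


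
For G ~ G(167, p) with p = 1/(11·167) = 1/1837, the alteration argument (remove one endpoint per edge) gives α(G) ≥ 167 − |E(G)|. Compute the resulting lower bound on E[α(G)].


E[|E(G)|] = C(167, 2)·p = 13861 · (1/1837) = 83/11.
E[α(G)] ≥ n − E[|E(G)|] = 167 − 83/11 = 1754/11.
Numerically: ≈ 159.455.
(This is only a lower bound; the true E[α(G)] may be larger.)

E[α(G)] ≥ 1754/11 ≈ 159.455.


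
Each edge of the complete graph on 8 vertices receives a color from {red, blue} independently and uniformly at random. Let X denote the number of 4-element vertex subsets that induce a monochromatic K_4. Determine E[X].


Let X = Σ_S X_S over the C(8, 4) = 70 subsets S of size 4, where X_S = 1 if the K_4 on S is monochromatic.
For a fixed S, the K_4 on S has C(4, 2) = 6 edges. P[all 6 edges red] = (1/2)^6, and likewise for blue, so P[monochromatic] = 2·(1/2)^6 = 2^{1 − 6} = 1/32.
Summing: E[X] = C(8, 4) · 2^{1 − 6} = 70 · 1/32 = 35/16.
Numerically: E[X] ≈ 2.187500.

E[X] = C(8,4)·2^(1−C(4,2)) = 35/16 ≈ 2.187500.
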